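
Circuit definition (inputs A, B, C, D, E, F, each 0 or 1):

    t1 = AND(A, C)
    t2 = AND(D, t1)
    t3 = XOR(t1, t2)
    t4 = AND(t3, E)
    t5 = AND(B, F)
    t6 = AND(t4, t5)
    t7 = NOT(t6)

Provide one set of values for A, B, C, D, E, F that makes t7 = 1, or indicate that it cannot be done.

A=0 B=1 C=1 D=0 E=0 F=1

t7 = NOT(t6) must be 1, so t6 = 0.
t6 = AND(t4, t5) must be 0, so at least one of t4, t5 is 0.
Check with A=0 B=1 C=1 D=0 E=0 F=1:
t1 = AND(A, C) = AND(0, 1) = 0
t2 = AND(D, t1) = AND(0, 0) = 0
t3 = XOR(t1, t2) = XOR(0, 0) = 0
t4 = AND(t3, E) = AND(0, 0) = 0
t5 = AND(B, F) = AND(1, 1) = 1
t6 = AND(t4, t5) = AND(0, 1) = 0
t7 = NOT(t6) = NOT 0 = 1
So t7 = 1 as required.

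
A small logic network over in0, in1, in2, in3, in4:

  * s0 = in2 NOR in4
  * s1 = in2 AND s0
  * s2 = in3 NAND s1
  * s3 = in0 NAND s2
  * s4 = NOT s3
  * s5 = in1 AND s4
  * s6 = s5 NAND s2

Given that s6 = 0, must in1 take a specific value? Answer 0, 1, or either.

1

s6 = s5 NAND s2 must be 0, so both s5 = 1 and s2 = 1.
s5 = in1 AND s4 must be 1, so both in1 = 1 and s4 = 1.
Every assignment with s6 = 0 has in1 = 1; there are 8 such assignment(s).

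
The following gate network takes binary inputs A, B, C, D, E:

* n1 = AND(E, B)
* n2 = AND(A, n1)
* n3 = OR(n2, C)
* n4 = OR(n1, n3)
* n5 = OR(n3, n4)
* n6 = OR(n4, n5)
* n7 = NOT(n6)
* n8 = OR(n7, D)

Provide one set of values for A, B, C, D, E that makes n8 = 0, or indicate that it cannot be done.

n8 = OR(n7, D) must be 0, so both n7 = 0 and D = 0.
n7 = NOT(n6) must be 0, so n6 = 1.
Check with A=0, B=1, C=1, D=0, E=1:
n1 = AND(E, B) = AND(1, 1) = 1
n2 = AND(A, n1) = AND(0, 1) = 0
n3 = OR(n2, C) = OR(0, 1) = 1
n4 = OR(n1, n3) = OR(1, 1) = 1
n5 = OR(n3, n4) = OR(1, 1) = 1
n6 = OR(n4, n5) = OR(1, 1) = 1
n7 = NOT(n6) = NOT 1 = 0
n8 = OR(n7, D) = OR(0, 0) = 0
So n8 = 0 as required.

A=0, B=1, C=1, D=0, E=1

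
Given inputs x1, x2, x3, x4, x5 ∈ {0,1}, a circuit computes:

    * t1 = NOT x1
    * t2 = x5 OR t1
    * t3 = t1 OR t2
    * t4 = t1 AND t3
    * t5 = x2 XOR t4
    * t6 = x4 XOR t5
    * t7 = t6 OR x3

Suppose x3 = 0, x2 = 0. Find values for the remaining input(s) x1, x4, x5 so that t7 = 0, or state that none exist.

x1=0 x4=1 x5=0

Check with x3 = 0, x2 = 0 and x1=0, x4=1, x5=0:
t1 = NOT x1 = NOT 0 = 1
t2 = x5 OR t1 = 0 OR 1 = 1
t3 = t1 OR t2 = 1 OR 1 = 1
t4 = t1 AND t3 = 1 AND 1 = 1
t5 = x2 XOR t4 = 0 XOR 1 = 1
t6 = x4 XOR t5 = 1 XOR 1 = 0
t7 = t6 OR x3 = 0 OR 0 = 0
So t7 = 0.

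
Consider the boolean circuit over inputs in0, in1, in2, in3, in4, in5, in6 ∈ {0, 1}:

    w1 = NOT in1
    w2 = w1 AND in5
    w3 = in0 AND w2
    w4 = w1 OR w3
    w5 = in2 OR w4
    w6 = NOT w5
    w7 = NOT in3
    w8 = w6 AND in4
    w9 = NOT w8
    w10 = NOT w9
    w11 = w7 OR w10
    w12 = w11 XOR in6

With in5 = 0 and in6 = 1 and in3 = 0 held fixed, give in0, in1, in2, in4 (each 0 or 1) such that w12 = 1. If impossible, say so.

With in5 = 0 and in6 = 1 and in3 = 0 fixed, none of the 16 settings of in0, in1, in2, in4 give w12 = 1.
For example, with in0=1, in1=1, in2=1, in4=0:
w1 = NOT in1 = NOT 1 = 0
w2 = w1 AND in5 = 0 AND 0 = 0
w3 = in0 AND w2 = 1 AND 0 = 0
w4 = w1 OR w3 = 0 OR 0 = 0
w5 = in2 OR w4 = 1 OR 0 = 1
w6 = NOT w5 = NOT 1 = 0
w7 = NOT in3 = NOT 0 = 1
w8 = w6 AND in4 = 0 AND 0 = 0
w9 = NOT w8 = NOT 0 = 1
w10 = NOT w9 = NOT 1 = 0
w11 = w7 OR w10 = 1 OR 0 = 1
w12 = w11 XOR in6 = 1 XOR 1 = 0
giving w12 = 0 ≠ 1.

no solution exists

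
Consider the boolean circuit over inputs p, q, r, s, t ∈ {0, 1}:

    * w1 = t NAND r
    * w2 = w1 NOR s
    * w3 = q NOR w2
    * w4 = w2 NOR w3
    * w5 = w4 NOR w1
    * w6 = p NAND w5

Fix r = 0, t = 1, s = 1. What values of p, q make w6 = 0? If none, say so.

With r = 0, t = 1, s = 1 fixed, none of the 4 settings of p, q give w6 = 0.
For example, with p=1, q=1:
w1 = t NAND r = 1 NAND 0 = 1
w2 = w1 NOR s = 1 NOR 1 = 0
w3 = q NOR w2 = 1 NOR 0 = 0
w4 = w2 NOR w3 = 0 NOR 0 = 1
w5 = w4 NOR w1 = 1 NOR 1 = 0
w6 = p NAND w5 = 1 NAND 0 = 1
giving w6 = 1 ≠ 0.

no solution exists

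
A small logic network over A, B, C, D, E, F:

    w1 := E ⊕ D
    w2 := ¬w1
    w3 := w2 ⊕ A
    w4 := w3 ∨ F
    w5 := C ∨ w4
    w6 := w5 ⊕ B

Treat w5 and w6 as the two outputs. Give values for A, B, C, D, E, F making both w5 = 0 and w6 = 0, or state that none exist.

Check with A=0, B=0, C=0, D=0, E=1, F=0:
w1 = E ⊕ D = 1 ⊕ 0 = 1
w2 = ¬w1 = ¬1 = 0
w3 = w2 ⊕ A = 0 ⊕ 0 = 0
w4 = w3 ∨ F = 0 ∨ 0 = 0
w5 = C ∨ w4 = 0 ∨ 0 = 0
w6 = w5 ⊕ B = 0 ⊕ 0 = 0
So w5 = 0 and w6 = 0.

A=0, B=0, C=0, D=0, E=1, F=0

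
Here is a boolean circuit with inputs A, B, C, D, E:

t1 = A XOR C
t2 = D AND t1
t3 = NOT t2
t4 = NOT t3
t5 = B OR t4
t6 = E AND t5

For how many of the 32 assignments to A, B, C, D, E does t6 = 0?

22

t6 = E AND t5 must be 0, so at least one of E, t5 is 0.
Enumerating the 32 input combinations, 22 give t6 = 0 and 10 give t6 = 1.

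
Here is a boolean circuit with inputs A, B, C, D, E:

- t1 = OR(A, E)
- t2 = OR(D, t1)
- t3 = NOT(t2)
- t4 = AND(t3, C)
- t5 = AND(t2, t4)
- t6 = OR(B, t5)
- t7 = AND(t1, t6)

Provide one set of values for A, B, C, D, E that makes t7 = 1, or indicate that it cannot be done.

A=0, B=1, C=1, D=0, E=1

Check with A=0, B=1, C=1, D=0, E=1:
t1 = OR(A, E) = OR(0, 1) = 1
t2 = OR(D, t1) = OR(0, 1) = 1
t3 = NOT(t2) = NOT 1 = 0
t4 = AND(t3, C) = AND(0, 1) = 0
t5 = AND(t2, t4) = AND(1, 0) = 0
t6 = OR(B, t5) = OR(1, 0) = 1
t7 = AND(t1, t6) = AND(1, 1) = 1
So t7 = 1 as required.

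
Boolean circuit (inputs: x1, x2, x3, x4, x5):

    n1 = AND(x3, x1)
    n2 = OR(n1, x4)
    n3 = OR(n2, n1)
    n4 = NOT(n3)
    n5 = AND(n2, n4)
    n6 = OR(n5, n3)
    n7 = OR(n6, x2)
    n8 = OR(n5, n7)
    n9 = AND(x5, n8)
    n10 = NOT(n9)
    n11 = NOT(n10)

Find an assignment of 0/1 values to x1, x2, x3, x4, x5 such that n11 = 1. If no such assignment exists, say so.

x1=1, x2=0, x3=1, x4=0, x5=1

Check with x1=1, x2=0, x3=1, x4=0, x5=1:
n1 = AND(x3, x1) = AND(1, 1) = 1
n2 = OR(n1, x4) = OR(1, 0) = 1
n3 = OR(n2, n1) = OR(1, 1) = 1
n4 = NOT(n3) = NOT 1 = 0
n5 = AND(n2, n4) = AND(1, 0) = 0
n6 = OR(n5, n3) = OR(0, 1) = 1
n7 = OR(n6, x2) = OR(1, 0) = 1
n8 = OR(n5, n7) = OR(0, 1) = 1
n9 = AND(x5, n8) = AND(1, 1) = 1
n10 = NOT(n9) = NOT 1 = 0
n11 = NOT(n10) = NOT 0 = 1
So n11 = 1 as required.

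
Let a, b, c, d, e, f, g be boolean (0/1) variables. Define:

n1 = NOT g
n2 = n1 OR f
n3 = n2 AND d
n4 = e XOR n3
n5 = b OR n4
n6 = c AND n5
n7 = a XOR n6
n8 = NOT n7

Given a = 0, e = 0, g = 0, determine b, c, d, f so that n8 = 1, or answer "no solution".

b=0, c=0, d=0, f=0

Check with a = 0, e = 0, g = 0 and b=0, c=0, d=0, f=0:
n1 = NOT g = NOT 0 = 1
n2 = n1 OR f = 1 OR 0 = 1
n3 = n2 AND d = 1 AND 0 = 0
n4 = e XOR n3 = 0 XOR 0 = 0
n5 = b OR n4 = 0 OR 0 = 0
n6 = c AND n5 = 0 AND 0 = 0
n7 = a XOR n6 = 0 XOR 0 = 0
n8 = NOT n7 = NOT 0 = 1
So n8 = 1.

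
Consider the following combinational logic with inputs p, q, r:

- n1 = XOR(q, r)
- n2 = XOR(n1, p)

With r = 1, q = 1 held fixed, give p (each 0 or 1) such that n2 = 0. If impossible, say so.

p=0

n2 = XOR(n1, p) must be 0, so n1 and p are equal.
Check with r = 1, q = 1 and p=0:
n1 = XOR(q, r) = XOR(1, 1) = 0
n2 = XOR(n1, p) = XOR(0, 0) = 0
So n2 = 0.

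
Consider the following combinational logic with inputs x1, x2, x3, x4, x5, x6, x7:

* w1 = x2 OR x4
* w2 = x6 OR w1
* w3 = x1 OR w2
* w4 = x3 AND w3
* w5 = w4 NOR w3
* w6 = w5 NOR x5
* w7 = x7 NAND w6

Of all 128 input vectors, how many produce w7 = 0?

w7 = x7 NAND w6 must be 0, so both x7 = 1 and w6 = 1.
Enumerating the 128 input combinations, 30 give w7 = 0 and 98 give w7 = 1.

30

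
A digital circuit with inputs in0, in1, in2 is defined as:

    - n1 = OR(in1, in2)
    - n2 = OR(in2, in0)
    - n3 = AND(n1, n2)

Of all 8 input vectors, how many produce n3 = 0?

3

n3 = AND(n1, n2) must be 0, so at least one of n1, n2 is 0.
Satisfying assignments:
  in0=0, in1=0, in2=0
  in0=0, in1=1, in2=0
  in0=1, in1=0, in2=0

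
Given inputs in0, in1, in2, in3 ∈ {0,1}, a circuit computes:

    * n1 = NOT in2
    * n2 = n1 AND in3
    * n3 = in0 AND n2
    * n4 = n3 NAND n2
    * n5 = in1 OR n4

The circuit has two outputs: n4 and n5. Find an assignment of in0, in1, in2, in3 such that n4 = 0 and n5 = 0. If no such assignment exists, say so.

Check with in0=1, in1=0, in2=0, in3=1:
n1 = NOT in2 = NOT 0 = 1
n2 = n1 AND in3 = 1 AND 1 = 1
n3 = in0 AND n2 = 1 AND 1 = 1
n4 = n3 NAND n2 = 1 NAND 1 = 0
n5 = in1 OR n4 = 0 OR 0 = 0
So n4 = 0 and n5 = 0.

in0=1, in1=0, in2=0, in3=1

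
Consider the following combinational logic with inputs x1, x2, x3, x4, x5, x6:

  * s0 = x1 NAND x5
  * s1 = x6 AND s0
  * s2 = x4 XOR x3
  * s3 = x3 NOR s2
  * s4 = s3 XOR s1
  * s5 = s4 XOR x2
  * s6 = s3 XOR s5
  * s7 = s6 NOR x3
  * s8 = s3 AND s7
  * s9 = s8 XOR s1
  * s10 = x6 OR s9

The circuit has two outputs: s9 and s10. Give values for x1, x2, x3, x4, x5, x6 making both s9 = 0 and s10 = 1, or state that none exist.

x1=1, x2=1, x3=0, x4=1, x5=1, x6=1

Check with x1=1, x2=1, x3=0, x4=1, x5=1, x6=1:
s0 = x1 NAND x5 = 1 NAND 1 = 0
s1 = x6 AND s0 = 1 AND 0 = 0
s2 = x4 XOR x3 = 1 XOR 0 = 1
s3 = x3 NOR s2 = 0 NOR 1 = 0
s4 = s3 XOR s1 = 0 XOR 0 = 0
s5 = s4 XOR x2 = 0 XOR 1 = 1
s6 = s3 XOR s5 = 0 XOR 1 = 1
s7 = s6 NOR x3 = 1 NOR 0 = 0
s8 = s3 AND s7 = 0 AND 0 = 0
s9 = s8 XOR s1 = 0 XOR 0 = 0
s10 = x6 OR s9 = 1 OR 0 = 1
So s9 = 0 and s10 = 1.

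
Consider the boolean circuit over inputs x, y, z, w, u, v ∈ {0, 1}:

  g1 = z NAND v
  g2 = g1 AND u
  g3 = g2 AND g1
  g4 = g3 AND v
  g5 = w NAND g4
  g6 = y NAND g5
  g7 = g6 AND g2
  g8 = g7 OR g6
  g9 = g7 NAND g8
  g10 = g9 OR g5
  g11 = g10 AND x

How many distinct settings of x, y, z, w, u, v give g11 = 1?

g11 = g10 AND x must be 1, so both g10 = 1 and x = 1.
g10 = g9 OR g5 must be 1, so at least one of g9, g5 is 1.
Enumerating the 64 input combinations, 30 give g11 = 1 and 34 give g11 = 0.

30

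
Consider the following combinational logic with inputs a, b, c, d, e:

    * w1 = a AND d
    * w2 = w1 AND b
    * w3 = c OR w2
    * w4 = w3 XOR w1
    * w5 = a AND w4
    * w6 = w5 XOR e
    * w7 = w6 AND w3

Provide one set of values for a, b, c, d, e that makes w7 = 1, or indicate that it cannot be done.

Check with a=0, b=0, c=1, d=0, e=1:
w1 = a AND d = 0 AND 0 = 0
w2 = w1 AND b = 0 AND 0 = 0
w3 = c OR w2 = 1 OR 0 = 1
w4 = w3 XOR w1 = 1 XOR 0 = 1
w5 = a AND w4 = 0 AND 1 = 0
w6 = w5 XOR e = 0 XOR 1 = 1
w7 = w6 AND w3 = 1 AND 1 = 1
So w7 = 1 as required.

a=0, b=0, c=1, d=0, e=1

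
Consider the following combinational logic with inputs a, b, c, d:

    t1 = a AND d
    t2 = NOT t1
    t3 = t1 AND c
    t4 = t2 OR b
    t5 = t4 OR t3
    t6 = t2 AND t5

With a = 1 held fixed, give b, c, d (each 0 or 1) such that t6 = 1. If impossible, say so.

t6 = t2 AND t5 must be 1, so both t2 = 1 and t5 = 1.
t2 = NOT t1 must be 1, so t1 = 0.
Check with a = 1 and b=0, c=0, d=0:
t1 = a AND d = 1 AND 0 = 0
t2 = NOT t1 = NOT 0 = 1
t3 = t1 AND c = 0 AND 0 = 0
t4 = t2 OR b = 1 OR 0 = 1
t5 = t4 OR t3 = 1 OR 0 = 1
t6 = t2 AND t5 = 1 AND 1 = 1
So t6 = 1.

b=0, c=0, d=0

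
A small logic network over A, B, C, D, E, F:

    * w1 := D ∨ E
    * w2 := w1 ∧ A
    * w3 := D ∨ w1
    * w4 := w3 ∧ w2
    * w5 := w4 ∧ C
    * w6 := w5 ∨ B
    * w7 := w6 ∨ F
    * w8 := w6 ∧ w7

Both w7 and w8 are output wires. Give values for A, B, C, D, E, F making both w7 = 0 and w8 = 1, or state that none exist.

Across all 64 input combinations, none give both w7 = 0 and w8 = 1.

no solution exists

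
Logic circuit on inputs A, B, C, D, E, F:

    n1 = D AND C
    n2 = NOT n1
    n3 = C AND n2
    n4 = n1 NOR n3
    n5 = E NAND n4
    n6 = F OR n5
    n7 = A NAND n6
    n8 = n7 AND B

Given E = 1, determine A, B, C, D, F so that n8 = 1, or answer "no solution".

A=0, B=1, C=0, D=0, F=0

Check with E = 1 and A=0, B=1, C=0, D=0, F=0:
n1 = D AND C = 0 AND 0 = 0
n2 = NOT n1 = NOT 0 = 1
n3 = C AND n2 = 0 AND 1 = 0
n4 = n1 NOR n3 = 0 NOR 0 = 1
n5 = E NAND n4 = 1 NAND 1 = 0
n6 = F OR n5 = 0 OR 0 = 0
n7 = A NAND n6 = 0 NAND 0 = 1
n8 = n7 AND B = 1 AND 1 = 1
So n8 = 1.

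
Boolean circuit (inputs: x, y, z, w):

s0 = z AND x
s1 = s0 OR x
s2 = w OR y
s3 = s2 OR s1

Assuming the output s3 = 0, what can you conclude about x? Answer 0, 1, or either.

0

s3 = s2 OR s1 must be 0, so both s2 = 0 and s1 = 0.
s2 = w OR y must be 0, so both w = 0 and y = 0.
Every assignment with s3 = 0 has x = 0; there are 2 such assignment(s).
  x=0, y=0, z=0, w=0
  x=0, y=0, z=1, w=0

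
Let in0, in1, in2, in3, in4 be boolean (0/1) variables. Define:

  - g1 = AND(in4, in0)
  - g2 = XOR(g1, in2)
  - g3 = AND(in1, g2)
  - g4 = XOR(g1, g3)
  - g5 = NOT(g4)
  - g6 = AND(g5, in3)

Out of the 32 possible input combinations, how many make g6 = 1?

10

g6 = AND(g5, in3) must be 1, so both g5 = 1 and in3 = 1.
g5 = NOT(g4) must be 1, so g4 = 0.
g4 = XOR(g1, g3) must be 0, so g1 and g3 are equal.
Enumerating the 32 input combinations, 10 give g6 = 1 and 22 give g6 = 0.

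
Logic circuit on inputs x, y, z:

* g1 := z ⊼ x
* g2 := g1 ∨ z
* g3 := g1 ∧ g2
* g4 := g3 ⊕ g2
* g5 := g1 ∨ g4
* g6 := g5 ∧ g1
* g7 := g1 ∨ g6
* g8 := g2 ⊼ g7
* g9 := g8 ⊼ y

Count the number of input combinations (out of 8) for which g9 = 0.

1

g9 = g8 ⊼ y must be 0, so both g8 = 1 and y = 1.
g8 = g2 ⊼ g7 must be 1, so at least one of g2, g7 is 0.
Satisfying assignments:
  x=1, y=1, z=1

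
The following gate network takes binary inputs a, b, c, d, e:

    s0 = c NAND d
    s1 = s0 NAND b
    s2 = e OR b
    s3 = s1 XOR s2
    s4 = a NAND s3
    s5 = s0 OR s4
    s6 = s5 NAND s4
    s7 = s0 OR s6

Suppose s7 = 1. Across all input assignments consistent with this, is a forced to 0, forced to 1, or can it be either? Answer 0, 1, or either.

either

Both values of a occur among assignments with s7 = 1:
  a=0: a=0, b=0, c=0, d=0, e=0
  a=1: a=1, b=0, c=0, d=0, e=0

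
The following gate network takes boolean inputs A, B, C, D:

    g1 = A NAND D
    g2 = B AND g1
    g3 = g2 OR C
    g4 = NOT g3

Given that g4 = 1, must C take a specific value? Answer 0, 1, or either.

g4 = NOT g3 must be 1, so g3 = 0.
g3 = g2 OR C must be 0, so both g2 = 0 and C = 0.
Every assignment with g4 = 1 has C = 0; there are 5 such assignment(s).

0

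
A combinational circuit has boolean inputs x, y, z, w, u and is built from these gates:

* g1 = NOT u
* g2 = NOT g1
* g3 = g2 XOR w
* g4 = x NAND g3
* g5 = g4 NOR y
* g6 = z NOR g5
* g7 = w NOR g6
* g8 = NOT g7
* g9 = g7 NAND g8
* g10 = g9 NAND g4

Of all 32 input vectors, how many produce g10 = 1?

8

g10 = g9 NAND g4 must be 1, so at least one of g9, g4 is 0.
Enumerating the 32 input combinations, 8 give g10 = 1 and 24 give g10 = 0.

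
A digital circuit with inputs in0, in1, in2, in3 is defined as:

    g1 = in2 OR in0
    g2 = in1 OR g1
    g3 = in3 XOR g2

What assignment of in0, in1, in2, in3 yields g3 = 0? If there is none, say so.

Check with in0=1, in1=0, in2=1, in3=1:
g1 = in2 OR in0 = 1 OR 1 = 1
g2 = in1 OR g1 = 0 OR 1 = 1
g3 = in3 XOR g2 = 1 XOR 1 = 0
So g3 = 0 as required.

in0=1, in1=0, in2=1, in3=1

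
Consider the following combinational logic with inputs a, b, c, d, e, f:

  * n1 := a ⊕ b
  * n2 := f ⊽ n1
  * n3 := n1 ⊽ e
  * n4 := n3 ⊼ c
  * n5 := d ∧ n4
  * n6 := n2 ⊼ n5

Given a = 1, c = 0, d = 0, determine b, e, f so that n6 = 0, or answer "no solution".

no solution exists

With a = 1, c = 0, d = 0 fixed, none of the 8 settings of b, e, f give n6 = 0.
For example, with b=1, e=1, f=1:
n1 = a ⊕ b = 1 ⊕ 1 = 0
n2 = f ⊽ n1 = 1 ⊽ 0 = 0
n3 = n1 ⊽ e = 0 ⊽ 1 = 0
n4 = n3 ⊼ c = 0 ⊼ 0 = 1
n5 = d ∧ n4 = 0 ∧ 1 = 0
n6 = n2 ⊼ n5 = 0 ⊼ 0 = 1
giving n6 = 1 ≠ 0.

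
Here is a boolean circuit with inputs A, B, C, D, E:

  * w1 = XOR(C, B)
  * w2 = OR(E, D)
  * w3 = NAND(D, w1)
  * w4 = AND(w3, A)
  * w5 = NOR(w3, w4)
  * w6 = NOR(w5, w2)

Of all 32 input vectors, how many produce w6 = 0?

24

w6 = NOR(w5, w2) must be 0, so at least one of w5, w2 is 1.
Enumerating the 32 input combinations, 24 give w6 = 0 and 8 give w6 = 1.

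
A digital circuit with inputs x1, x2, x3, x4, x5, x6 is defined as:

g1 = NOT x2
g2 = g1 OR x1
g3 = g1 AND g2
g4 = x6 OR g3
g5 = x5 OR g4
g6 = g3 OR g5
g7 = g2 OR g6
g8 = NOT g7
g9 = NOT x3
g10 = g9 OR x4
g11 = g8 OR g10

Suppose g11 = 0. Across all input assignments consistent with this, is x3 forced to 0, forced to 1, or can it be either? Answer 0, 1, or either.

1

g11 = g8 OR g10 must be 0, so both g8 = 0 and g10 = 0.
Every assignment with g11 = 0 has x3 = 1; there are 15 such assignment(s).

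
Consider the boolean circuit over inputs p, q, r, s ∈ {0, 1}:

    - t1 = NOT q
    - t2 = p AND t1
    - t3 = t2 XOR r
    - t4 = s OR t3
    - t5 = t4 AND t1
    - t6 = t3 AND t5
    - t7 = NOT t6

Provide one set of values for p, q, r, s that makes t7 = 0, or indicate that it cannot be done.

Check with p=0 q=0 r=1 s=0:
t1 = NOT q = NOT 0 = 1
t2 = p AND t1 = 0 AND 1 = 0
t3 = t2 XOR r = 0 XOR 1 = 1
t4 = s OR t3 = 0 OR 1 = 1
t5 = t4 AND t1 = 1 AND 1 = 1
t6 = t3 AND t5 = 1 AND 1 = 1
t7 = NOT t6 = NOT 1 = 0
So t7 = 0 as required.

p=0 q=0 r=1 s=0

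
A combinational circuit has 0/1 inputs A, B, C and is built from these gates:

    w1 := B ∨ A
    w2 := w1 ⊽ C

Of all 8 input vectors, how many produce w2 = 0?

7

w2 = w1 ⊽ C must be 0, so at least one of w1, C is 1.
Enumerating the 8 input combinations, 7 give w2 = 0 and 1 give w2 = 1.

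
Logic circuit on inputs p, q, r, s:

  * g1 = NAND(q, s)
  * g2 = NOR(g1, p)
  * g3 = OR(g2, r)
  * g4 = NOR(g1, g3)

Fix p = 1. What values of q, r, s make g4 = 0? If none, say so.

Check with p = 1 and q=0, r=0, s=1:
g1 = NAND(q, s) = NAND(0, 1) = 1
g2 = NOR(g1, p) = NOR(1, 1) = 0
g3 = OR(g2, r) = OR(0, 0) = 0
g4 = NOR(g1, g3) = NOR(1, 0) = 0
So g4 = 0.

q=0 r=0 s=1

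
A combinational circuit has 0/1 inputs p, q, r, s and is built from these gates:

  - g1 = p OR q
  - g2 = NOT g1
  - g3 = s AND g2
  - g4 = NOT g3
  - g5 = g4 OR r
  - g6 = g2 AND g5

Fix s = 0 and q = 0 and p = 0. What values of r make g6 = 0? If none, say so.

no solution exists

With s = 0 and q = 0 and p = 0 fixed, none of the 2 settings of r give g6 = 0.
For example, with r=0:
g1 = p OR q = 0 OR 0 = 0
g2 = NOT g1 = NOT 0 = 1
g3 = s AND g2 = 0 AND 1 = 0
g4 = NOT g3 = NOT 0 = 1
g5 = g4 OR r = 1 OR 0 = 1
g6 = g2 AND g5 = 1 AND 1 = 1
giving g6 = 1 ≠ 0.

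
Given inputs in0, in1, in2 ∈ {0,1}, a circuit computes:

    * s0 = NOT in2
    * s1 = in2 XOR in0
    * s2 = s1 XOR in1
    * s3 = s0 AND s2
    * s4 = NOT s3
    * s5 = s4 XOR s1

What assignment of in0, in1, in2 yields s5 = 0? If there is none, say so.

s5 = s4 XOR s1 must be 0, so s4 and s1 are equal.
Check with in0=0, in1=1, in2=0:
s0 = NOT in2 = NOT 0 = 1
s1 = in2 XOR in0 = 0 XOR 0 = 0
s2 = s1 XOR in1 = 0 XOR 1 = 1
s3 = s0 AND s2 = 1 AND 1 = 1
s4 = NOT s3 = NOT 1 = 0
s5 = s4 XOR s1 = 0 XOR 0 = 0
So s5 = 0 as required.

in0=0, in1=1, in2=0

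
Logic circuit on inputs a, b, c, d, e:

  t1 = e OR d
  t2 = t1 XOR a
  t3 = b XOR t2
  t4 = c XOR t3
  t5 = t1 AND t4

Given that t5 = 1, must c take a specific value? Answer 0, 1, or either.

either

Both values of c occur among assignments with t5 = 1:
  c=0: a=0, b=0, c=0, d=0, e=1
  c=1: a=0, b=1, c=1, d=0, e=1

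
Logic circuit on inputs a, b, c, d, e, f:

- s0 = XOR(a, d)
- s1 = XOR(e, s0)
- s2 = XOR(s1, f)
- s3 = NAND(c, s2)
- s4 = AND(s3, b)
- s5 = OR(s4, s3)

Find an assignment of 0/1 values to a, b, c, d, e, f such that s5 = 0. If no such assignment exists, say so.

a=0, b=0, c=1, d=1, e=0, f=0

Check with a=0, b=0, c=1, d=1, e=0, f=0:
s0 = XOR(a, d) = XOR(0, 1) = 1
s1 = XOR(e, s0) = XOR(0, 1) = 1
s2 = XOR(s1, f) = XOR(1, 0) = 1
s3 = NAND(c, s2) = NAND(1, 1) = 0
s4 = AND(s3, b) = AND(0, 0) = 0
s5 = OR(s4, s3) = OR(0, 0) = 0
So s5 = 0 as required.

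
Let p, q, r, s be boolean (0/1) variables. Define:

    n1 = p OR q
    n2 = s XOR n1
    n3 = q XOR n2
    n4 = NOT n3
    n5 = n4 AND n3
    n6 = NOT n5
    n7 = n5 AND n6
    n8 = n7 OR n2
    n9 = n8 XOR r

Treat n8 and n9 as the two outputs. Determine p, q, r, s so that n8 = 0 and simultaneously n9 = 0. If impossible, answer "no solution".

Check with p=1, q=0, r=0, s=1:
n1 = p OR q = 1 OR 0 = 1
n2 = s XOR n1 = 1 XOR 1 = 0
n3 = q XOR n2 = 0 XOR 0 = 0
n4 = NOT n3 = NOT 0 = 1
n5 = n4 AND n3 = 1 AND 0 = 0
n6 = NOT n5 = NOT 0 = 1
n7 = n5 AND n6 = 0 AND 1 = 0
n8 = n7 OR n2 = 0 OR 0 = 0
n9 = n8 XOR r = 0 XOR 0 = 0
So n8 = 0 and n9 = 0.

p=1, q=0, r=0, s=1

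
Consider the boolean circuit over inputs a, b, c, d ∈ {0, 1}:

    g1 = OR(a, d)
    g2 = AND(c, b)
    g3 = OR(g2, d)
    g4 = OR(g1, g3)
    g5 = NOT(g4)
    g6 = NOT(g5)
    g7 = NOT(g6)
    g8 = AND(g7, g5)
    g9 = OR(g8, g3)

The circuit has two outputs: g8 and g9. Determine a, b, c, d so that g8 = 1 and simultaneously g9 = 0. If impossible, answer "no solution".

no solution exists

Across all 16 input combinations, none give both g8 = 1 and g9 = 0.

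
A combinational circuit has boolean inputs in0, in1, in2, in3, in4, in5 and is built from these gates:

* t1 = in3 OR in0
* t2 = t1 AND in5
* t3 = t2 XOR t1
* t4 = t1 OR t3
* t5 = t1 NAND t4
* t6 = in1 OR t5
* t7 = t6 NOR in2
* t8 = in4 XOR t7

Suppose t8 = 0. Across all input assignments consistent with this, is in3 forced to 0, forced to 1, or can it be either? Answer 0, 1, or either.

either

Both values of in3 occur among assignments with t8 = 0:
  in3=0: in0=0, in1=0, in2=0, in3=0, in4=0, in5=0
  in3=1: in0=0, in1=0, in2=0, in3=1, in4=1, in5=0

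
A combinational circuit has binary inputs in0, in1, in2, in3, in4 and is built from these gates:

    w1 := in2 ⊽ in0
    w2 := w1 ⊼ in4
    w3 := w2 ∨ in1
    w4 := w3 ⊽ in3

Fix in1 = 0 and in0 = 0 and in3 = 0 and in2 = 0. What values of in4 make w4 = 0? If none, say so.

w4 = w3 ⊽ in3 must be 0, so at least one of w3, in3 is 1.
Check with in1 = 0 and in0 = 0 and in3 = 0 and in2 = 0 and in4=0:
w1 = in2 ⊽ in0 = 0 ⊽ 0 = 1
w2 = w1 ⊼ in4 = 1 ⊼ 0 = 1
w3 = w2 ∨ in1 = 1 ∨ 0 = 1
w4 = w3 ⊽ in3 = 1 ⊽ 0 = 0
So w4 = 0.

in4=0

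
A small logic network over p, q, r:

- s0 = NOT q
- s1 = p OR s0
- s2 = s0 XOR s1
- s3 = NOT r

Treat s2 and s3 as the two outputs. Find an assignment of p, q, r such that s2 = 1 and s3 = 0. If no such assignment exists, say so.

p=1, q=1, r=1

Check with p=1, q=1, r=1:
s0 = NOT q = NOT 1 = 0
s1 = p OR s0 = 1 OR 0 = 1
s2 = s0 XOR s1 = 0 XOR 1 = 1
s3 = NOT r = NOT 1 = 0
So s2 = 1 and s3 = 0.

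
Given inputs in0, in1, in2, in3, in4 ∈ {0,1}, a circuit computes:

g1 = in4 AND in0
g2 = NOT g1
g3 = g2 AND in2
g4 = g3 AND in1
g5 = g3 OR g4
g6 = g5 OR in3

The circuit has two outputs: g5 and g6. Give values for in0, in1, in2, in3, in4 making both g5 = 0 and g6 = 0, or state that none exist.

Check with in0=0, in1=0, in2=0, in3=0, in4=1:
g1 = in4 AND in0 = 1 AND 0 = 0
g2 = NOT g1 = NOT 0 = 1
g3 = g2 AND in2 = 1 AND 0 = 0
g4 = g3 AND in1 = 0 AND 0 = 0
g5 = g3 OR g4 = 0 OR 0 = 0
g6 = g5 OR in3 = 0 OR 0 = 0
So g5 = 0 and g6 = 0.

in0=0, in1=0, in2=0, in3=0, in4=1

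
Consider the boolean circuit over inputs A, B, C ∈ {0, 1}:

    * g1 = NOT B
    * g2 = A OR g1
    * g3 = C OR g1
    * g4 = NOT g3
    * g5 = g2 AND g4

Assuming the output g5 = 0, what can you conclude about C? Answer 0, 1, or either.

Both values of C occur among assignments with g5 = 0:
  C=0: A=0, B=0, C=0
  C=1: A=0, B=0, C=1

either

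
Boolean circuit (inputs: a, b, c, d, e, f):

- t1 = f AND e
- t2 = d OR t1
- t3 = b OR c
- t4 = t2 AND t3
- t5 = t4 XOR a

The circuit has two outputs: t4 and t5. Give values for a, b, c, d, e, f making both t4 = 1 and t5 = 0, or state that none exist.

Check with a=1 b=1 c=1 d=1 e=1 f=0:
t1 = f AND e = 0 AND 1 = 0
t2 = d OR t1 = 1 OR 0 = 1
t3 = b OR c = 1 OR 1 = 1
t4 = t2 AND t3 = 1 AND 1 = 1
t5 = t4 XOR a = 1 XOR 1 = 0
So t4 = 1 and t5 = 0.

a=1 b=1 c=1 d=1 e=1 f=0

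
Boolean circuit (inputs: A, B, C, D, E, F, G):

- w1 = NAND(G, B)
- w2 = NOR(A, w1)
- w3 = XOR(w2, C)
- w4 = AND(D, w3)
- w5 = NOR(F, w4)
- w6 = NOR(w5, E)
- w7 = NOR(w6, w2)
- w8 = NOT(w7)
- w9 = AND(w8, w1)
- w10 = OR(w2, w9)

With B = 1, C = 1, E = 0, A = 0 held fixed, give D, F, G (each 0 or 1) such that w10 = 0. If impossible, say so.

w10 = OR(w2, w9) must be 0, so both w2 = 0 and w9 = 0.
Check with B = 1, C = 1, E = 0, A = 0 and D=0, F=0, G=0:
w1 = NAND(G, B) = NAND(0, 1) = 1
w2 = NOR(A, w1) = NOR(0, 1) = 0
w3 = XOR(w2, C) = XOR(0, 1) = 1
w4 = AND(D, w3) = AND(0, 1) = 0
w5 = NOR(F, w4) = NOR(0, 0) = 1
w6 = NOR(w5, E) = NOR(1, 0) = 0
w7 = NOR(w6, w2) = NOR(0, 0) = 1
w8 = NOT(w7) = NOT 1 = 0
w9 = AND(w8, w1) = AND(0, 1) = 0
w10 = OR(w2, w9) = OR(0, 0) = 0
So w10 = 0.

D=0 F=0 G=0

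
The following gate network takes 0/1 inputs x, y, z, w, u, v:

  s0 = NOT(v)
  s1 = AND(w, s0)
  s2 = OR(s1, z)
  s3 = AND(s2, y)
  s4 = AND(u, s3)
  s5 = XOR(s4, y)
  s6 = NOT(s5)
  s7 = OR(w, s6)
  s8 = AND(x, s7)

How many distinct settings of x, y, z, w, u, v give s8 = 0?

38

s8 = AND(x, s7) must be 0, so at least one of x, s7 is 0.
Enumerating the 64 input combinations, 38 give s8 = 0 and 26 give s8 = 1.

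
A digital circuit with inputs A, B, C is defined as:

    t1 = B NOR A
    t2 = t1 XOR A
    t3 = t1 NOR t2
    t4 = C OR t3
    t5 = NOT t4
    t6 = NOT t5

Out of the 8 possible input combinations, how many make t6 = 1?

5

t6 = NOT t5 must be 1, so t5 = 0.
t5 = NOT t4 must be 0, so t4 = 1.
Satisfying assignments:
  A=0, B=0, C=1
  A=0, B=1, C=0
  A=0, B=1, C=1
  A=1, B=0, C=1
  A=1, B=1, C=1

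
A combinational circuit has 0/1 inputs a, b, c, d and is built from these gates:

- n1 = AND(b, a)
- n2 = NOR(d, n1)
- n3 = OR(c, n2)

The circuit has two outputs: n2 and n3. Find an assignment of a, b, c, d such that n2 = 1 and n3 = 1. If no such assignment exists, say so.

Check with a=1 b=0 c=0 d=0:
n1 = AND(b, a) = AND(0, 1) = 0
n2 = NOR(d, n1) = NOR(0, 0) = 1
n3 = OR(c, n2) = OR(0, 1) = 1
So n2 = 1 and n3 = 1.

a=1 b=0 c=0 d=0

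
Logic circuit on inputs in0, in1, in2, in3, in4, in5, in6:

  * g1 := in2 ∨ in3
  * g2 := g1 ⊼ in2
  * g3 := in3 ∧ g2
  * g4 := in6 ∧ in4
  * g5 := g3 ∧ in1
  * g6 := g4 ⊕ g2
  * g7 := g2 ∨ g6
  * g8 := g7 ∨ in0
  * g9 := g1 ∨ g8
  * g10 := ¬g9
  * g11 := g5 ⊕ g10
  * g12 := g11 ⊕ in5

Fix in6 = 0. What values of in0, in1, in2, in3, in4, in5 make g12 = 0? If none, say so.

in0=0, in1=0, in2=1, in3=0, in4=1, in5=0

Check with in6 = 0 and in0=0, in1=0, in2=1, in3=0, in4=1, in5=0:
g1 = in2 ∨ in3 = 1 ∨ 0 = 1
g2 = g1 ⊼ in2 = 1 ⊼ 1 = 0
g3 = in3 ∧ g2 = 0 ∧ 0 = 0
g4 = in6 ∧ in4 = 0 ∧ 1 = 0
g5 = g3 ∧ in1 = 0 ∧ 0 = 0
g6 = g4 ⊕ g2 = 0 ⊕ 0 = 0
g7 = g2 ∨ g6 = 0 ∨ 0 = 0
g8 = g7 ∨ in0 = 0 ∨ 0 = 0
g9 = g1 ∨ g8 = 1 ∨ 0 = 1
g10 = ¬g9 = ¬1 = 0
g11 = g5 ⊕ g10 = 0 ⊕ 0 = 0
g12 = g11 ⊕ in5 = 0 ⊕ 0 = 0
So g12 = 0.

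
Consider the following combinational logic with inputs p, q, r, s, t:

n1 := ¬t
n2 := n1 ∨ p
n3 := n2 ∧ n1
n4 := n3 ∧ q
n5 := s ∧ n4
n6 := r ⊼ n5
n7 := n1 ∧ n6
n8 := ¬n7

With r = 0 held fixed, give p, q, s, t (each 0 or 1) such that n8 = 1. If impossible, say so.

p=0, q=1, s=1, t=1

n8 = ¬n7 must be 1, so n7 = 0.
Check with r = 0 and p=0, q=1, s=1, t=1:
n1 = ¬t = ¬1 = 0
n2 = n1 ∨ p = 0 ∨ 0 = 0
n3 = n2 ∧ n1 = 0 ∧ 0 = 0
n4 = n3 ∧ q = 0 ∧ 1 = 0
n5 = s ∧ n4 = 1 ∧ 0 = 0
n6 = r ⊼ n5 = 0 ⊼ 0 = 1
n7 = n1 ∧ n6 = 0 ∧ 1 = 0
n8 = ¬n7 = ¬0 = 1
So n8 = 1.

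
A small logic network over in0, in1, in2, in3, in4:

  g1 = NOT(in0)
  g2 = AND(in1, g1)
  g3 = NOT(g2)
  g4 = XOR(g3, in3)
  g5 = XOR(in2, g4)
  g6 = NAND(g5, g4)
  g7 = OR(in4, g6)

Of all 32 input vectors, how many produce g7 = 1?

28

g7 = OR(in4, g6) must be 1, so at least one of in4, g6 is 1.
Enumerating the 32 input combinations, 28 give g7 = 1 and 4 give g7 = 0.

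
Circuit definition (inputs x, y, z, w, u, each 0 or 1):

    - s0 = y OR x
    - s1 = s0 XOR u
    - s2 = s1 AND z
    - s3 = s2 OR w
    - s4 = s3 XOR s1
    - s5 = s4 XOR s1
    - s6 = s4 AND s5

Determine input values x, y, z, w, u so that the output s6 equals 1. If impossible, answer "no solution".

x=0, y=0, z=0, w=1, u=0

Check with x=0, y=0, z=0, w=1, u=0:
s0 = y OR x = 0 OR 0 = 0
s1 = s0 XOR u = 0 XOR 0 = 0
s2 = s1 AND z = 0 AND 0 = 0
s3 = s2 OR w = 0 OR 1 = 1
s4 = s3 XOR s1 = 1 XOR 0 = 1
s5 = s4 XOR s1 = 1 XOR 0 = 1
s6 = s4 AND s5 = 1 AND 1 = 1
So s6 = 1 as required.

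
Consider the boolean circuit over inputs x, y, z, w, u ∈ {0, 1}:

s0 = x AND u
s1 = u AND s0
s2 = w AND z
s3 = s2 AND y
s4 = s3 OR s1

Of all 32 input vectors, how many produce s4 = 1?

s4 = s3 OR s1 must be 1, so at least one of s3, s1 is 1.
Enumerating the 32 input combinations, 11 give s4 = 1 and 21 give s4 = 0.

11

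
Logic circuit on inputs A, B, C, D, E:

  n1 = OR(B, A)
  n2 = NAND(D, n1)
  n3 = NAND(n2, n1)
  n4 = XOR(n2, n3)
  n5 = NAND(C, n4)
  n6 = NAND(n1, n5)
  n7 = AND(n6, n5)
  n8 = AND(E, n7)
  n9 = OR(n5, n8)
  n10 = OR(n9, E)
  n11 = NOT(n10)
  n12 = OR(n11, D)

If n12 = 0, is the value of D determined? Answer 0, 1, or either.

n12 = OR(n11, D) must be 0, so both n11 = 0 and D = 0.
n11 = NOT(n10) must be 0, so n10 = 1.
Every assignment with n12 = 0 has D = 0; there are 13 such assignment(s).

0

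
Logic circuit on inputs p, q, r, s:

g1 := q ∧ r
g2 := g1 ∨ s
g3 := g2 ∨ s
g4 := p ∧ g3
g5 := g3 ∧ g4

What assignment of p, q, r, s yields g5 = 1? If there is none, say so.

p=1, q=1, r=1, s=0

g5 = g3 ∧ g4 must be 1, so both g3 = 1 and g4 = 1.
g3 = g2 ∨ s must be 1, so at least one of g2, s is 1.
g4 = p ∧ g3 must be 1, so both p = 1 and g3 = 1.
Check with p=1, q=1, r=1, s=0:
g1 = q ∧ r = 1 ∧ 1 = 1
g2 = g1 ∨ s = 1 ∨ 0 = 1
g3 = g2 ∨ s = 1 ∨ 0 = 1
g4 = p ∧ g3 = 1 ∧ 1 = 1
g5 = g3 ∧ g4 = 1 ∧ 1 = 1
So g5 = 1 as required.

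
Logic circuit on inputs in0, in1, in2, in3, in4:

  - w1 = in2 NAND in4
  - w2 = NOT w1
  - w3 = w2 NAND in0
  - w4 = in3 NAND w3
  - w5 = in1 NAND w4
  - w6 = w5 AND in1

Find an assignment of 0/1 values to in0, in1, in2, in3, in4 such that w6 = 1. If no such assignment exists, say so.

in0=1 in1=1 in2=1 in3=1 in4=0

w6 = w5 AND in1 must be 1, so both w5 = 1 and in1 = 1.
w5 = in1 NAND w4 must be 1, so at least one of in1, w4 is 0.
Check with in0=1 in1=1 in2=1 in3=1 in4=0:
w1 = in2 NAND in4 = 1 NAND 0 = 1
w2 = NOT w1 = NOT 1 = 0
w3 = w2 NAND in0 = 0 NAND 1 = 1
w4 = in3 NAND w3 = 1 NAND 1 = 0
w5 = in1 NAND w4 = 1 NAND 0 = 1
w6 = w5 AND in1 = 1 AND 1 = 1
So w6 = 1 as required.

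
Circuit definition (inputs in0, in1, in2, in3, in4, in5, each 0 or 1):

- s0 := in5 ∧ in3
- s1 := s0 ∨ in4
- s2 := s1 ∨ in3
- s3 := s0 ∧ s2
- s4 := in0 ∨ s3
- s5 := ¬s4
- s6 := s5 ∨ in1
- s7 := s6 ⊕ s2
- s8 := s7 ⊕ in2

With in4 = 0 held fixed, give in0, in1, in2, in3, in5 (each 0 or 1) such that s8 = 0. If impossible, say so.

Check with in4 = 0 and in0=0, in1=1, in2=0, in3=1, in5=0:
s0 = in5 ∧ in3 = 0 ∧ 1 = 0
s1 = s0 ∨ in4 = 0 ∨ 0 = 0
s2 = s1 ∨ in3 = 0 ∨ 1 = 1
s3 = s0 ∧ s2 = 0 ∧ 1 = 0
s4 = in0 ∨ s3 = 0 ∨ 0 = 0
s5 = ¬s4 = ¬0 = 1
s6 = s5 ∨ in1 = 1 ∨ 1 = 1
s7 = s6 ⊕ s2 = 1 ⊕ 1 = 0
s8 = s7 ⊕ in2 = 0 ⊕ 0 = 0
So s8 = 0.

in0=0, in1=1, in2=0, in3=1, in5=0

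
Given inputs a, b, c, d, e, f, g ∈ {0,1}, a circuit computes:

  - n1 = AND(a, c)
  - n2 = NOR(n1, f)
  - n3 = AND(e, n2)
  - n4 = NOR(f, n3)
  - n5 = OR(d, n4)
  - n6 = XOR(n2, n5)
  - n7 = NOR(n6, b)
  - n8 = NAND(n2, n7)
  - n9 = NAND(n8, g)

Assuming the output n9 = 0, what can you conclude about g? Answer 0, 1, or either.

1

n9 = NAND(n8, g) must be 0, so both n8 = 1 and g = 1.
n8 = NAND(n2, n7) must be 1, so at least one of n2, n7 is 0.
Every assignment with n9 = 0 has g = 1; there are 55 such assignment(s).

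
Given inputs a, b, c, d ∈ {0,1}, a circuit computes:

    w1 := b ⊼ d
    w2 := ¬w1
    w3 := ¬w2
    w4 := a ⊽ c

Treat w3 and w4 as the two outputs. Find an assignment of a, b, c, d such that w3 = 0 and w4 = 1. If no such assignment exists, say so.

Check with a=0, b=1, c=0, d=1:
w1 = b ⊼ d = 1 ⊼ 1 = 0
w2 = ¬w1 = ¬0 = 1
w3 = ¬w2 = ¬1 = 0
w4 = a ⊽ c = 0 ⊽ 0 = 1
So w3 = 0 and w4 = 1.

a=0, b=1, c=0, d=1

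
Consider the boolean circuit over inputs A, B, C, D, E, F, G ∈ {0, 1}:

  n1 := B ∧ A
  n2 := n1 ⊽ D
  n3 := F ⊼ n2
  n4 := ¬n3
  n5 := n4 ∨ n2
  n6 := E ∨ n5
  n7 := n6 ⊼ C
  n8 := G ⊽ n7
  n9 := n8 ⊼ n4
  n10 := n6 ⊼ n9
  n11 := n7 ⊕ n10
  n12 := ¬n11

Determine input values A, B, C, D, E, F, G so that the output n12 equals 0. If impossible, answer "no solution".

A=0, B=0, C=0, D=0, E=0, F=0, G=0

n12 = ¬n11 must be 0, so n11 = 1.
Check with A=0, B=0, C=0, D=0, E=0, F=0, G=0:
n1 = B ∧ A = 0 ∧ 0 = 0
n2 = n1 ⊽ D = 0 ⊽ 0 = 1
n3 = F ⊼ n2 = 0 ⊼ 1 = 1
n4 = ¬n3 = ¬1 = 0
n5 = n4 ∨ n2 = 0 ∨ 1 = 1
n6 = E ∨ n5 = 0 ∨ 1 = 1
n7 = n6 ⊼ C = 1 ⊼ 0 = 1
n8 = G ⊽ n7 = 0 ⊽ 1 = 0
n9 = n8 ⊼ n4 = 0 ⊼ 0 = 1
n10 = n6 ⊼ n9 = 1 ⊼ 1 = 0
n11 = n7 ⊕ n10 = 1 ⊕ 0 = 1
n12 = ¬n11 = ¬1 = 0
So n12 = 0 as required.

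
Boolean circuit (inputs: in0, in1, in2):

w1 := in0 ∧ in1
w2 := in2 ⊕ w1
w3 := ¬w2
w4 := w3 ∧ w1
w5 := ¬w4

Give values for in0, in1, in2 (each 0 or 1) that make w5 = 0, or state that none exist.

w5 = ¬w4 must be 0, so w4 = 1.
Check with in0=1, in1=1, in2=1:
w1 = in0 ∧ in1 = 1 ∧ 1 = 1
w2 = in2 ⊕ w1 = 1 ⊕ 1 = 0
w3 = ¬w2 = ¬0 = 1
w4 = w3 ∧ w1 = 1 ∧ 1 = 1
w5 = ¬w4 = ¬1 = 0
So w5 = 0 as required.

in0=1, in1=1, in2=1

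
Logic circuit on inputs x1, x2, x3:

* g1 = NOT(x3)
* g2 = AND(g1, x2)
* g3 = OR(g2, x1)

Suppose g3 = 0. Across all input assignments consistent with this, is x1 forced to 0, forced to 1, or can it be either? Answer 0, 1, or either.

0

g3 = OR(g2, x1) must be 0, so both g2 = 0 and x1 = 0.
g2 = AND(g1, x2) must be 0, so at least one of g1, x2 is 0.
Every assignment with g3 = 0 has x1 = 0; there are 3 such assignment(s).
  x1=0, x2=0, x3=0
  x1=0, x2=0, x3=1
  x1=0, x2=1, x3=1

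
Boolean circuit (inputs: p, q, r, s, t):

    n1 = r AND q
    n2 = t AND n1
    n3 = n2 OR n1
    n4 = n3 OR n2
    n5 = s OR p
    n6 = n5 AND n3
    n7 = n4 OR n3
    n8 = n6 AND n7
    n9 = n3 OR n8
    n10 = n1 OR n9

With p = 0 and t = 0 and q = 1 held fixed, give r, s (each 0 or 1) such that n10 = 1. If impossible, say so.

r=1, s=0

n10 = n1 OR n9 must be 1, so at least one of n1, n9 is 1.
Check with p = 0 and t = 0 and q = 1 and r=1, s=0:
n1 = r AND q = 1 AND 1 = 1
n2 = t AND n1 = 0 AND 1 = 0
n3 = n2 OR n1 = 0 OR 1 = 1
n4 = n3 OR n2 = 1 OR 0 = 1
n5 = s OR p = 0 OR 0 = 0
n6 = n5 AND n3 = 0 AND 1 = 0
n7 = n4 OR n3 = 1 OR 1 = 1
n8 = n6 AND n7 = 0 AND 1 = 0
n9 = n3 OR n8 = 1 OR 0 = 1
n10 = n1 OR n9 = 1 OR 1 = 1
So n10 = 1.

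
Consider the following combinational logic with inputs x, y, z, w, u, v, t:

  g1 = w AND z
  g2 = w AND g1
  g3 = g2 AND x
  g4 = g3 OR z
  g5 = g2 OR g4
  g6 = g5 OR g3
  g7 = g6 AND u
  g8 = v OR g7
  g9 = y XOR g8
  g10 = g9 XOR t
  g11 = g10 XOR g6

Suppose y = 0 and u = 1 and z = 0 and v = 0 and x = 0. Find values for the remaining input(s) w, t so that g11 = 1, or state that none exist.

w=1, t=1

g11 = g10 XOR g6 must be 1, so g10 and g6 differ.
Check with y = 0 and u = 1 and z = 0 and v = 0 and x = 0 and w=1, t=1:
g1 = w AND z = 1 AND 0 = 0
g2 = w AND g1 = 1 AND 0 = 0
g3 = g2 AND x = 0 AND 0 = 0
g4 = g3 OR z = 0 OR 0 = 0
g5 = g2 OR g4 = 0 OR 0 = 0
g6 = g5 OR g3 = 0 OR 0 = 0
g7 = g6 AND u = 0 AND 1 = 0
g8 = v OR g7 = 0 OR 0 = 0
g9 = y XOR g8 = 0 XOR 0 = 0
g10 = g9 XOR t = 0 XOR 1 = 1
g11 = g10 XOR g6 = 1 XOR 0 = 1
So g11 = 1.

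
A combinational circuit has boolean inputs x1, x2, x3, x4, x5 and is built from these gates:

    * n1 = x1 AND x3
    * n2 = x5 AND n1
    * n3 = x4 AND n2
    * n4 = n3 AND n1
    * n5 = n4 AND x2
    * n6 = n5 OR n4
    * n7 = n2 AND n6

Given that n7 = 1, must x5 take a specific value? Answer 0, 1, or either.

1

n7 = n2 AND n6 must be 1, so both n2 = 1 and n6 = 1.
n2 = x5 AND n1 must be 1, so both x5 = 1 and n1 = 1.
Every assignment with n7 = 1 has x5 = 1; there are 2 such assignment(s).
  x1=1, x2=0, x3=1, x4=1, x5=1
  x1=1, x2=1, x3=1, x4=1, x5=1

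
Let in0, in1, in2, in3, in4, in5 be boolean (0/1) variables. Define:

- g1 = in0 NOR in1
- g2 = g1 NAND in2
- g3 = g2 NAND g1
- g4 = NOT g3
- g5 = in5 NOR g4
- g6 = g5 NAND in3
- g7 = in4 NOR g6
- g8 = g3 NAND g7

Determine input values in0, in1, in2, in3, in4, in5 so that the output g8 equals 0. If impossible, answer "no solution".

in0=0, in1=1, in2=0, in3=1, in4=0, in5=0

Check with in0=0, in1=1, in2=0, in3=1, in4=0, in5=0:
g1 = in0 NOR in1 = 0 NOR 1 = 0
g2 = g1 NAND in2 = 0 NAND 0 = 1
g3 = g2 NAND g1 = 1 NAND 0 = 1
g4 = NOT g3 = NOT 1 = 0
g5 = in5 NOR g4 = 0 NOR 0 = 1
g6 = g5 NAND in3 = 1 NAND 1 = 0
g7 = in4 NOR g6 = 0 NOR 0 = 1
g8 = g3 NAND g7 = 1 NAND 1 = 0
So g8 = 0 as required.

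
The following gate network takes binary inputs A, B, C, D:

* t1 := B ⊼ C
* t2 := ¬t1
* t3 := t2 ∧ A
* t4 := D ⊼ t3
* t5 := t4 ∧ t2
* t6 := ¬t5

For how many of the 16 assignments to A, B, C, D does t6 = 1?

t6 = ¬t5 must be 1, so t5 = 0.
t5 = t4 ∧ t2 must be 0, so at least one of t4, t2 is 0.
Enumerating the 16 input combinations, 13 give t6 = 1 and 3 give t6 = 0.

13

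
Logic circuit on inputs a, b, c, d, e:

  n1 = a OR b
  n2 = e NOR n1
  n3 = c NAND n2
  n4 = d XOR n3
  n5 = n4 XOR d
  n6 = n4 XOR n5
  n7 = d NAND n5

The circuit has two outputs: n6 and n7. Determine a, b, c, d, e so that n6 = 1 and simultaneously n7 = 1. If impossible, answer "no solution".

Check with a=0 b=0 c=1 d=1 e=0:
n1 = a OR b = 0 OR 0 = 0
n2 = e NOR n1 = 0 NOR 0 = 1
n3 = c NAND n2 = 1 NAND 1 = 0
n4 = d XOR n3 = 1 XOR 0 = 1
n5 = n4 XOR d = 1 XOR 1 = 0
n6 = n4 XOR n5 = 1 XOR 0 = 1
n7 = d NAND n5 = 1 NAND 0 = 1
So n6 = 1 and n7 = 1.

a=0 b=0 c=1 d=1 e=0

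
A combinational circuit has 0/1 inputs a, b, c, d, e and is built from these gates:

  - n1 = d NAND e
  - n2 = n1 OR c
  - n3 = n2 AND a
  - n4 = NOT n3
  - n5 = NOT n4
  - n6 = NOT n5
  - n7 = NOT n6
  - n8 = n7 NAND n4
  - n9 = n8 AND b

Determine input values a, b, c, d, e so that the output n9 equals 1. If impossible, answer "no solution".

n9 = n8 AND b must be 1, so both n8 = 1 and b = 1.
Check with a=0, b=1, c=1, d=1, e=0:
n1 = d NAND e = 1 NAND 0 = 1
n2 = n1 OR c = 1 OR 1 = 1
n3 = n2 AND a = 1 AND 0 = 0
n4 = NOT n3 = NOT 0 = 1
n5 = NOT n4 = NOT 1 = 0
n6 = NOT n5 = NOT 0 = 1
n7 = NOT n6 = NOT 1 = 0
n8 = n7 NAND n4 = 0 NAND 1 = 1
n9 = n8 AND b = 1 AND 1 = 1
So n9 = 1 as required.

a=0, b=1, c=1, d=1, e=0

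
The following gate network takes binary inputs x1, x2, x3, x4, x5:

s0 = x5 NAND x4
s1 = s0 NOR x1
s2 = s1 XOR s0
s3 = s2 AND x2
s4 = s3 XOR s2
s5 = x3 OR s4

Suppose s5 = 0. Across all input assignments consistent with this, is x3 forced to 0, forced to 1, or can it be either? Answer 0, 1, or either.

0

s5 = x3 OR s4 must be 0, so both x3 = 0 and s4 = 0.
s4 = s3 XOR s2 must be 0, so s3 and s2 are equal.
Every assignment with s5 = 0 has x3 = 0; there are 9 such assignment(s).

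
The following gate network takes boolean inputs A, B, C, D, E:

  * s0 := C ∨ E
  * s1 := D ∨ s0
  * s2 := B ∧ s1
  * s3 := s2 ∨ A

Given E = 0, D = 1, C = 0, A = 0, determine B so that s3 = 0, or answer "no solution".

B=0

Check with E = 0, D = 1, C = 0, A = 0 and B=0:
s0 = C ∨ E = 0 ∨ 0 = 0
s1 = D ∨ s0 = 1 ∨ 0 = 1
s2 = B ∧ s1 = 0 ∧ 1 = 0
s3 = s2 ∨ A = 0 ∨ 0 = 0
So s3 = 0.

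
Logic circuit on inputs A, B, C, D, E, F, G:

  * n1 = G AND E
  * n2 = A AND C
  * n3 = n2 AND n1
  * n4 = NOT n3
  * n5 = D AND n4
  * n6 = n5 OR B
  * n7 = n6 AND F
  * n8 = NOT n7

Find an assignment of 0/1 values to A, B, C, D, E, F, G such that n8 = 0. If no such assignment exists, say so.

A=0 B=1 C=1 D=0 E=0 F=1 G=0

Check with A=0 B=1 C=1 D=0 E=0 F=1 G=0:
n1 = G AND E = 0 AND 0 = 0
n2 = A AND C = 0 AND 1 = 0
n3 = n2 AND n1 = 0 AND 0 = 0
n4 = NOT n3 = NOT 0 = 1
n5 = D AND n4 = 0 AND 1 = 0
n6 = n5 OR B = 0 OR 1 = 1
n7 = n6 AND F = 1 AND 1 = 1
n8 = NOT n7 = NOT 1 = 0
So n8 = 0 as required.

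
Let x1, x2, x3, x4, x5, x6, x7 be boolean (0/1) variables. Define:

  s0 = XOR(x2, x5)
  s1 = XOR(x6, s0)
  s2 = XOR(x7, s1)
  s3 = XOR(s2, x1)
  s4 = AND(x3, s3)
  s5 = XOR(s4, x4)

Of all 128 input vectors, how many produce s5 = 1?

64

s5 = XOR(s4, x4) must be 1, so s4 and x4 differ.
Enumerating the 128 input combinations, 64 give s5 = 1 and 64 give s5 = 0.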